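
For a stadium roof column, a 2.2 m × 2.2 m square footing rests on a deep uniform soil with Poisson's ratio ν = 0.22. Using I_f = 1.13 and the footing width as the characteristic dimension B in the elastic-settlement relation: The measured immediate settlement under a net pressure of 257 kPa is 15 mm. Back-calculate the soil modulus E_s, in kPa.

E_s ≈ 40500 kPa

S_e = q·B·(1−ν²)/E_s · I_f  ⇒  E_s = q·B·(1−ν²)·I_f / S_e.
E_s = 257 × 2.2 × 0.9516 × 1.13 / 0.015 = 40530 kPa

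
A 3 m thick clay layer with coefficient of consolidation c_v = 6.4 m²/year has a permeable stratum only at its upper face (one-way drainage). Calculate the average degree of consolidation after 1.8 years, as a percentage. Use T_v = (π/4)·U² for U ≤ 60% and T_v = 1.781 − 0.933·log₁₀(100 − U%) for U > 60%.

U ≈ 96.6 %

Drainage path length: H_d = H = 3 m (single drainage).
T_v = c_v·t/H_d² = 6.4×1.8/3² = 1.28.
T_v = 1.28 corresponds to the U > 60% branch:
U = 1 − 10^((1.781 − T_v)/0.933)/100 = 0.9656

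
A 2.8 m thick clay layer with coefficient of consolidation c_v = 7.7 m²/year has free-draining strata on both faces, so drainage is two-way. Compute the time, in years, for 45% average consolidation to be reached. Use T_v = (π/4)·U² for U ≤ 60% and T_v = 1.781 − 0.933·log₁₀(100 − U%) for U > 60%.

t ≈ 0.0405 years

Drainage path length: H_d = H/2 = 1.4 m (double drainage).
U ≤ 60%: T_v = (π/4)·U² = (π/4)×0.45² = 0.15904.
t = T_v·H_d²/c_v = 0.15904×1.4²/7.7 = 0.04048 years.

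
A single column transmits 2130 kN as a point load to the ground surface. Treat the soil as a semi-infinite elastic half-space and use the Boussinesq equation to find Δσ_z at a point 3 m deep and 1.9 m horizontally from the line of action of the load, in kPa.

Boussinesq vertical stress below a point load on an elastic half-space:
Δσ_z = 3P/(2πz²) · [1 + (r/z)²]^(−5/2)
r/z = 1.9/3 = 0.63333; [1+(r/z)²]^(−5/2) = 0.43035.
Δσ_z = 3×2130/(2π×3²) × 0.43035 = 113 × 0.43035 = 48.63 kPa

Δσ_z ≈ 48.6 kPa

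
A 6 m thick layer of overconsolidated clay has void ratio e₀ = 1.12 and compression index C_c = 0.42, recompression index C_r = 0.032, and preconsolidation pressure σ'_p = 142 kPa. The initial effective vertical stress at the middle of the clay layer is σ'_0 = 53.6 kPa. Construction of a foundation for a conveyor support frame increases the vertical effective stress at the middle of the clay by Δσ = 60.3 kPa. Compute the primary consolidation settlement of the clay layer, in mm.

Final effective stress: σ'_f = 53.6 + 60.3 = 113.9 kPa.
σ'_f = 113.9 ≤ σ'_p = 142 kPa, so the clay remains overconsolidated and only the recompression index applies:
S_c = C_r·H/(1+e₀)·log₁₀(σ'_f/σ'_0) = 0.032×6/2.12×log₁₀(113.9/53.6)
    = 0.090566 × 0.32736 = 0.02965 m

S_c ≈ 29.6 mm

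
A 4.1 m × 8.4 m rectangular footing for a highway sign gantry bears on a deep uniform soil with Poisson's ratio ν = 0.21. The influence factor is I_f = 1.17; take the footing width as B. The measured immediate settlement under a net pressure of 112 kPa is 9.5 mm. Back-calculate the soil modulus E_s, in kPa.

S_e = q·B·(1−ν²)/E_s · I_f  ⇒  E_s = q·B·(1−ν²)·I_f / S_e.
E_s = 112 × 4.1 × 0.9559 × 1.17 / 0.0095 = 54060 kPa

E_s ≈ 54100 kPa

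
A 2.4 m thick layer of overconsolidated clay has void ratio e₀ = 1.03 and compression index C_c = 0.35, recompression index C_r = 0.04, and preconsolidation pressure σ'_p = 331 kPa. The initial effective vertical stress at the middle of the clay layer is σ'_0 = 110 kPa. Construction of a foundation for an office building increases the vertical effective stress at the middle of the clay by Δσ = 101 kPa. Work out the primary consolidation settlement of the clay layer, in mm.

Final effective stress: σ'_f = 110 + 101 = 211 kPa.
σ'_f = 211 ≤ σ'_p = 331 kPa, so the clay remains overconsolidated and only the recompression index applies:
S_c = C_r·H/(1+e₀)·log₁₀(σ'_f/σ'_0) = 0.04×2.4/2.03×log₁₀(211/110)
    = 0.047292 × 0.28289 = 0.01338 m

S_c ≈ 13.4 mm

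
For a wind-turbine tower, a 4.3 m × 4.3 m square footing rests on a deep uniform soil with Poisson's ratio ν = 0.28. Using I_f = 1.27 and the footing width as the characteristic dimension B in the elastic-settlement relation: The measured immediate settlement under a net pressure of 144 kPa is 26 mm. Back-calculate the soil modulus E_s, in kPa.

E_s ≈ 27900 kPa

S_e = q·B·(1−ν²)/E_s · I_f  ⇒  E_s = q·B·(1−ν²)·I_f / S_e.
E_s = 144 × 4.3 × 0.9216 × 1.27 / 0.026 = 27870 kPa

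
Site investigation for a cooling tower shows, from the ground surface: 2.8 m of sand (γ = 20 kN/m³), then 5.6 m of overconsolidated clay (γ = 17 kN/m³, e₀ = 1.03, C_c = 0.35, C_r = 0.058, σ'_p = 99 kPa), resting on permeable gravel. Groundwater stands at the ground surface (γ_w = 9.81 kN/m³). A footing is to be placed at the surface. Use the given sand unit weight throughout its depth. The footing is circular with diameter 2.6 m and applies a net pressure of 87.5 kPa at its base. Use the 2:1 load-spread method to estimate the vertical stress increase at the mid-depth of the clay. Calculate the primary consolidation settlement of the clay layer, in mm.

Mid-depth of clay below the ground surface: z = 2.8 + 5.6/2 = 5.6 m.
Total vertical stress at mid-clay: σ_v = 20×2.8 + 17×2.8 = 103.6 kPa.
Pore pressure: u = 9.81×(5.6 − 0) = 54.936 kPa.
Initial effective stress: σ'_0 = σ_v − u = 103.6 − 54.936 = 48.664 kPa.
Stress increase at mid-clay by the 2:1 spreading method:
Δσ ≈ qD²/(D+z)² = 87.5×2.6²/(2.6+5.6)² = 8.7968 kPa
Final effective stress: σ'_f = 48.664 + 8.7968 = 57.461 kPa.
σ'_f = 57.461 ≤ σ'_p = 99 kPa, so the clay remains overconsolidated and only the recompression index applies:
S_c = C_r·H/(1+e₀)·log₁₀(σ'_f/σ'_0) = 0.058×5.6/2.03×log₁₀(57.461/48.664)
    = 0.16 × 0.072165 = 0.01155 m

S_c ≈ 11.5 mm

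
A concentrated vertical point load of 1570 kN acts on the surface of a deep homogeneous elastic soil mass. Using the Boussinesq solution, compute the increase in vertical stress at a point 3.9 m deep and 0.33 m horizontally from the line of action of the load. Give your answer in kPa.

Boussinesq vertical stress below a point load on an elastic half-space:
Δσ_z = 3P/(2πz²) · [1 + (r/z)²]^(−5/2)
r/z = 0.33/3.9 = 0.084615; [1+(r/z)²]^(−5/2) = 0.98232.
Δσ_z = 3×1570/(2π×3.9²) × 0.98232 = 49.285 × 0.98232 = 48.41 kPa

Δσ_z ≈ 48.4 kPa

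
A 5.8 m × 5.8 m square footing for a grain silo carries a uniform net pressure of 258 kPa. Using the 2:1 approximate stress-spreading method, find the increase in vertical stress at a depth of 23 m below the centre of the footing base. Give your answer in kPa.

Δσ_z ≈ 10.5 kPa

By the 2:1 method the load spreads at 1 horizontal : 2 vertical, so at depth z the loaded area has grown by z in each plan dimension:
Δσ = qBL/((B+z)(L+z)) = 258×5.8×5.8/((5.8+23)(5.8+23)) = 10.464 kPa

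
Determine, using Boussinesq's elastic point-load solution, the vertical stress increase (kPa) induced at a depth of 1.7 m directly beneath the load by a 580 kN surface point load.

Boussinesq vertical stress below a point load on an elastic half-space:
Δσ_z = 3P/(2πz²) · [1 + (r/z)²]^(−5/2)
r/z = 0/1.7 = 0; [1+(r/z)²]^(−5/2) = 1.
Δσ_z = 3×580/(2π×1.7²) × 1 = 95.823 × 1 = 95.82 kPa

Δσ_z ≈ 95.8 kPa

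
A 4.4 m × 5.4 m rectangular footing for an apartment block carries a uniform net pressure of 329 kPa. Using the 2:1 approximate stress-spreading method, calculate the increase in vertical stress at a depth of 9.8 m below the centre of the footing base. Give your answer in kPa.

Δσ_z ≈ 36.2 kPa

By the 2:1 method the load spreads at 1 horizontal : 2 vertical, so at depth z the loaded area has grown by z in each plan dimension:
Δσ = qBL/((B+z)(L+z)) = 329×4.4×5.4/((4.4+9.8)(5.4+9.8)) = 36.217 kPa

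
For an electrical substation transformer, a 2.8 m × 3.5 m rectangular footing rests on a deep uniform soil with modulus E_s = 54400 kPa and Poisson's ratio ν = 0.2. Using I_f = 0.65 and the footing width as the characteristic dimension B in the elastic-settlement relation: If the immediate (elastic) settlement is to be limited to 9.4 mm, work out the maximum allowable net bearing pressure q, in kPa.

S_e = q·B·(1−ν²)/E_s · I_f  ⇒  q = S_e·E_s / (B·(1−ν²)·I_f).
q = 0.0094 × 54400 / (2.8 × 0.96 × 0.65) = 292.7 kPa

q ≈ 293 kPa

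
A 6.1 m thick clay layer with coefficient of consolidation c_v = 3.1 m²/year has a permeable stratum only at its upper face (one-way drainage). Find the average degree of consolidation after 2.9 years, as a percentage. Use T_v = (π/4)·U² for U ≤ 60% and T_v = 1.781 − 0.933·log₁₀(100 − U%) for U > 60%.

Drainage path length: H_d = H = 6.1 m (single drainage).
T_v = c_v·t/H_d² = 3.1×2.9/6.1² = 0.2416.
T_v = 0.2416 corresponds to the U ≤ 60% branch:
U = √(4T_v/π) = 0.5546

U ≈ 55.5 %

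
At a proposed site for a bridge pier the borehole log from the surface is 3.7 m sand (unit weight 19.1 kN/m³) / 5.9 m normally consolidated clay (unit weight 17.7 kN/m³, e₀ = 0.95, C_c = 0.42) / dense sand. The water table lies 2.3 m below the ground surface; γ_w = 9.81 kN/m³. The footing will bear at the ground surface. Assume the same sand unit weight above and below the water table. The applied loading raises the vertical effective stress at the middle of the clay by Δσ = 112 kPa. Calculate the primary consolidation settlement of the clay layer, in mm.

S_c ≈ 482 mm

Mid-depth of clay below the ground surface: z = 3.7 + 5.9/2 = 6.65 m.
Total vertical stress at mid-clay: σ_v = 19.1×3.7 + 17.7×2.95 = 122.89 kPa.
Pore pressure: u = 9.81×(6.65 − 2.3) = 42.673 kPa.
Initial effective stress: σ'_0 = σ_v − u = 122.89 − 42.673 = 80.217 kPa.
Final effective stress: σ'_f = σ'_0 + Δσ = 80.217 + 112 = 192.22 kPa.
Normally consolidated clay, so the full stress increment lies on the virgin compression line:
S_c = C_c·H/(1+e₀)·log₁₀(σ'_f/σ'_0) = 0.42×5.9/(1+0.95)×log₁₀(192.22/80.217)
    = 1.2708 × 0.37953 = 0.4823 m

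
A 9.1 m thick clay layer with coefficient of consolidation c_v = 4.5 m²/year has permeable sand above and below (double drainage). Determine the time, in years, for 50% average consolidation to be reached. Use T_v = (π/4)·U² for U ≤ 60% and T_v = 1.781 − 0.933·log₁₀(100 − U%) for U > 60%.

Drainage path length: H_d = H/2 = 4.55 m (double drainage).
U ≤ 60%: T_v = (π/4)·U² = (π/4)×0.5² = 0.19635.
t = T_v·H_d²/c_v = 0.19635×4.55²/4.5 = 0.9033 years.

t ≈ 0.903 years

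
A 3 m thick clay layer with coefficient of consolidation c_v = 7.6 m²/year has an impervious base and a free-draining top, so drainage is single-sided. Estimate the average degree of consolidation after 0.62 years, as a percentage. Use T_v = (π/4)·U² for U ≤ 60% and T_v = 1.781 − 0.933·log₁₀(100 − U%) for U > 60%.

Drainage path length: H_d = H = 3 m (single drainage).
T_v = c_v·t/H_d² = 7.6×0.62/3² = 0.52356.
T_v = 0.52356 corresponds to the U > 60% branch:
U = 1 − 10^((1.781 − T_v)/0.933)/100 = 0.7773

U ≈ 77.7 %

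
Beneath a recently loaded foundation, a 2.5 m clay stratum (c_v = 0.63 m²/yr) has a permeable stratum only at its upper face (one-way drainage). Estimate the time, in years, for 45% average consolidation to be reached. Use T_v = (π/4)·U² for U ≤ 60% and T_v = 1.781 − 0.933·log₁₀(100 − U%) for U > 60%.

t ≈ 1.58 years

Drainage path length: H_d = H = 2.5 m (single drainage).
U ≤ 60%: T_v = (π/4)·U² = (π/4)×0.45² = 0.15904.
t = T_v·H_d²/c_v = 0.15904×2.5²/0.63 = 1.578 years.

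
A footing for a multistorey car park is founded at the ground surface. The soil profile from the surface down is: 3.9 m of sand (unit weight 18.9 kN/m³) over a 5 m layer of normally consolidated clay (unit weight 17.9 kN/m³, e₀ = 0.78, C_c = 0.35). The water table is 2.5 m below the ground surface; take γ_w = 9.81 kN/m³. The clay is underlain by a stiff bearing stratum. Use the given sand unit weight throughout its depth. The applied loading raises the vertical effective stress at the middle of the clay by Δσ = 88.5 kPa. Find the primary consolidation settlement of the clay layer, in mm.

S_c ≈ 317 mm

Mid-depth of clay below the ground surface: z = 3.9 + 5/2 = 6.4 m.
Total vertical stress at mid-clay: σ_v = 18.9×3.9 + 17.9×2.5 = 118.46 kPa.
Pore pressure: u = 9.81×(6.4 − 2.5) = 38.259 kPa.
Initial effective stress: σ'_0 = σ_v − u = 118.46 − 38.259 = 80.201 kPa.
Final effective stress: σ'_f = σ'_0 + Δσ = 80.201 + 88.5 = 168.7 kPa.
Normally consolidated clay, so the full stress increment lies on the virgin compression line:
S_c = C_c·H/(1+e₀)·log₁₀(σ'_f/σ'_0) = 0.35×5/(1+0.78)×log₁₀(168.7/80.201)
    = 0.98315 × 0.32294 = 0.3175 m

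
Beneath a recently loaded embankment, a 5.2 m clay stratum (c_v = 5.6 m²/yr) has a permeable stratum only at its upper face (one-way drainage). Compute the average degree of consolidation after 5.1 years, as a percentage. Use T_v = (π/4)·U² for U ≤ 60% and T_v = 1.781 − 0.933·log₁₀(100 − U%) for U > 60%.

U ≈ 94 %

Drainage path length: H_d = H = 5.2 m (single drainage).
T_v = c_v·t/H_d² = 5.6×5.1/5.2² = 1.0562.
T_v = 1.0562 corresponds to the U > 60% branch:
U = 1 − 10^((1.781 − T_v)/0.933)/100 = 0.9402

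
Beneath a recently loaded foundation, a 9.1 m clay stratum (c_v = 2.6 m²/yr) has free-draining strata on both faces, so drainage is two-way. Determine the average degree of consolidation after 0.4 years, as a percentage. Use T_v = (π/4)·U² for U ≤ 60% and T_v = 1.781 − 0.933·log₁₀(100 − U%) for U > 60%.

Drainage path length: H_d = H/2 = 4.55 m (double drainage).
T_v = c_v·t/H_d² = 2.6×0.4/4.55² = 0.050235.
T_v = 0.050235 corresponds to the U ≤ 60% branch:
U = √(4T_v/π) = 0.2529

U ≈ 25.3 %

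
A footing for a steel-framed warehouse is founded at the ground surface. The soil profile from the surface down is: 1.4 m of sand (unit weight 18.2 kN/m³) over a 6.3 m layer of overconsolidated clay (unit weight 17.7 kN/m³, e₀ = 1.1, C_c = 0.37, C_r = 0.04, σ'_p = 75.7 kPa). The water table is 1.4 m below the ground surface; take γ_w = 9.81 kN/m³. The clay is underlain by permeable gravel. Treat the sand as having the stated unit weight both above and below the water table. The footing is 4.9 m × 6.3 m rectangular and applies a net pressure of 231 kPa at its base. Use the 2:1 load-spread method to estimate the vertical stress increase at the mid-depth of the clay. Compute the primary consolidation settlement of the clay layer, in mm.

Mid-depth of clay below the ground surface: z = 1.4 + 6.3/2 = 4.55 m.
Total vertical stress at mid-clay: σ_v = 18.2×1.4 + 17.7×3.15 = 81.235 kPa.
Pore pressure: u = 9.81×(4.55 − 1.4) = 30.902 kPa.
Initial effective stress: σ'_0 = σ_v − u = 81.235 − 30.902 = 50.333 kPa.
Stress increase at mid-clay by the 2:1 spreading method:
Δσ = qBL/((B+z)(L+z)) = 231×4.9×6.3/((4.9+4.55)(6.3+4.55)) = 69.548 kPa
Final effective stress: σ'_f = 50.333 + 69.548 = 119.88 kPa.
σ'_f = 119.88 > σ'_p = 75.7 kPa, so the stress path crosses the preconsolidation pressure — recompression up to σ'_p, then virgin compression beyond:
S_c = H/(1+e₀)·[C_r·log₁₀(σ'_p/σ'_0) + C_c·log₁₀(σ'_f/σ'_p)]
    = 6.3/2.1 × [0.04×log₁₀(75.7/50.333) + 0.37×log₁₀(119.88/75.7)]
    = 3 × [0.0070897 + 0.073871] = 0.2429 m

S_c ≈ 243 mm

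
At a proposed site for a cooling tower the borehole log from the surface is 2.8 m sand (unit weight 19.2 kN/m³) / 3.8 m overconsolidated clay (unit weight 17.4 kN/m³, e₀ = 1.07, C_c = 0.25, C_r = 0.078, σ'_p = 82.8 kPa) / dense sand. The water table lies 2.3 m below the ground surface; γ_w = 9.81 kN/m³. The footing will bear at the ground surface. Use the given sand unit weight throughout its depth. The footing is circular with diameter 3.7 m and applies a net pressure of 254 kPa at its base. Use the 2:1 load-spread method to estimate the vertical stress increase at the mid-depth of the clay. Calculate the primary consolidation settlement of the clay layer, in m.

Mid-depth of clay below the ground surface: z = 2.8 + 3.8/2 = 4.7 m.
Total vertical stress at mid-clay: σ_v = 19.2×2.8 + 17.4×1.9 = 86.82 kPa.
Pore pressure: u = 9.81×(4.7 − 2.3) = 23.544 kPa.
Initial effective stress: σ'_0 = σ_v − u = 86.82 − 23.544 = 63.276 kPa.
Stress increase at mid-clay by the 2:1 spreading method:
Δσ ≈ qD²/(D+z)² = 254×3.7²/(3.7+4.7)² = 49.281 kPa
Final effective stress: σ'_f = 63.276 + 49.281 = 112.56 kPa.
σ'_f = 112.56 > σ'_p = 82.8 kPa, so the stress path crosses the preconsolidation pressure — recompression up to σ'_p, then virgin compression beyond:
S_c = H/(1+e₀)·[C_r·log₁₀(σ'_p/σ'_0) + C_c·log₁₀(σ'_f/σ'_p)]
    = 3.8/2.07 × [0.078×log₁₀(82.8/63.276) + 0.25×log₁₀(112.56/82.8)]
    = 1.8357 × [0.0091097 + 0.033338] = 0.07792 m

S_c ≈ 0.0779 m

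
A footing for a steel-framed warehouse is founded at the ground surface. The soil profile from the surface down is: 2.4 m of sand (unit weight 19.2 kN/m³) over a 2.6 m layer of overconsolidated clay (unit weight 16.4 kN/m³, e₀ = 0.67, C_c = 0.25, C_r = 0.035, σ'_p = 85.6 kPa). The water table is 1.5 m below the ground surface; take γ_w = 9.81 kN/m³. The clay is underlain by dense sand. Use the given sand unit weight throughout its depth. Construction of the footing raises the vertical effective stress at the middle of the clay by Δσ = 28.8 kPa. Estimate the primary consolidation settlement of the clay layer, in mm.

S_c ≈ 11.5 mm

Mid-depth of clay below the ground surface: z = 2.4 + 2.6/2 = 3.7 m.
Total vertical stress at mid-clay: σ_v = 19.2×2.4 + 16.4×1.3 = 67.4 kPa.
Pore pressure: u = 9.81×(3.7 − 1.5) = 21.582 kPa.
Initial effective stress: σ'_0 = σ_v − u = 67.4 − 21.582 = 45.818 kPa.
Final effective stress: σ'_f = 45.818 + 28.8 = 74.618 kPa.
σ'_f = 74.618 ≤ σ'_p = 85.6 kPa, so the clay remains overconsolidated and only the recompression index applies:
S_c = C_r·H/(1+e₀)·log₁₀(σ'_f/σ'_0) = 0.035×2.6/1.67×log₁₀(74.618/45.818)
    = 0.054492 × 0.21181 = 0.01154 m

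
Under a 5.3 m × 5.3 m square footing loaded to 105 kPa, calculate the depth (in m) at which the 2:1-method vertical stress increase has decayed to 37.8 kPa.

z ≈ 3.53 m

2:1 spreading — at depth z the loaded area has grown by z in each plan dimension:
qB²/(B+z)² = Δσ_z ⇒ z = B(√(q/Δσ_z) − 1) = 5.3×(√(105/37.8) − 1) = 3.533 m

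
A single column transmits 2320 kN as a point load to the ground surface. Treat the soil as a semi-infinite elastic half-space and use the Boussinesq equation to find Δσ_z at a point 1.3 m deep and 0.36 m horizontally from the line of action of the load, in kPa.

Δσ_z ≈ 545 kPa

Boussinesq vertical stress below a point load on an elastic half-space:
Δσ_z = 3P/(2πz²) · [1 + (r/z)²]^(−5/2)
r/z = 0.36/1.3 = 0.27692; [1+(r/z)²]^(−5/2) = 0.83134.
Δσ_z = 3×2320/(2π×1.3²) × 0.83134 = 655.45 × 0.83134 = 544.9 kPa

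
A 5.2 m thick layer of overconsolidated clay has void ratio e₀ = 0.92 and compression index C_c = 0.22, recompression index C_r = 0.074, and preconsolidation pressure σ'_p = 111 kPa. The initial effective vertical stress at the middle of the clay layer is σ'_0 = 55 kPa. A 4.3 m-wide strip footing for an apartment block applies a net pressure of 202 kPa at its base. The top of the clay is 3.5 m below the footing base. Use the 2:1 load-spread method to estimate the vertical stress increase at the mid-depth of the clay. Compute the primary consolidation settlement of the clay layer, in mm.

Mid-depth of clay below the footing base: z = 3.5 + 5.2/2 = 6.1 m.
Stress increase at mid-clay by the 2:1 spreading method:
Δσ = qB/(B+z) = 202×4.3/(4.3+6.1) = 83.519 kPa
Final effective stress: σ'_f = 55 + 83.519 = 138.52 kPa.
σ'_f = 138.52 > σ'_p = 111 kPa, so the stress path crosses the preconsolidation pressure — recompression up to σ'_p, then virgin compression beyond:
S_c = H/(1+e₀)·[C_r·log₁₀(σ'_p/σ'_0) + C_c·log₁₀(σ'_f/σ'_p)]
    = 5.2/1.92 × [0.074×log₁₀(111/55) + 0.22×log₁₀(138.52/111)]
    = 2.7083 × [0.022567 + 0.021162] = 0.1184 m

S_c ≈ 118 mm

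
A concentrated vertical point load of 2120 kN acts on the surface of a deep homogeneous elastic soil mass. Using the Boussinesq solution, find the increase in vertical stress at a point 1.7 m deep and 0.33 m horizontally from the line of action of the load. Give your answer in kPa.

Δσ_z ≈ 319 kPa

Boussinesq vertical stress below a point load on an elastic half-space:
Δσ_z = 3P/(2πz²) · [1 + (r/z)²]^(−5/2)
r/z = 0.33/1.7 = 0.19412; [1+(r/z)²]^(−5/2) = 0.91167.
Δσ_z = 3×2120/(2π×1.7²) × 0.91167 = 350.25 × 0.91167 = 319.3 kPa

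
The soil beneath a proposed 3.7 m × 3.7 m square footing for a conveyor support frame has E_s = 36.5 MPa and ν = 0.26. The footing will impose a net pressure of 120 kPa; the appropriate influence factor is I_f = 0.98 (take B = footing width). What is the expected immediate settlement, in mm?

S_e ≈ 11.1 mm

Immediate (elastic) settlement: S_e = q·B·(1−ν²)/E_s · I_f.
E_s = 36.5 MPa = 36500 kPa.
S_e = 120 × 3.7 × (1 − 0.26²) / 36500 × 0.98
    = 120 × 3.7 × 0.9324 / 36500 × 0.98
    = 0.01112 m = 11.12 mm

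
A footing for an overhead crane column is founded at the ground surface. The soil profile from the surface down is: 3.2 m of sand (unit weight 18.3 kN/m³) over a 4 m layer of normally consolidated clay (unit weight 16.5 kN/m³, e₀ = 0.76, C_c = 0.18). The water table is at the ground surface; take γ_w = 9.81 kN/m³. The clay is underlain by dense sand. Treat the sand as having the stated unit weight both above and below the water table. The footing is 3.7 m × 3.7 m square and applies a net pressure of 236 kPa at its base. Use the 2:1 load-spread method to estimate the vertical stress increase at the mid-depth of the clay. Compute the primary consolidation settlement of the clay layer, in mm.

S_c ≈ 124 mm

Mid-depth of clay below the ground surface: z = 3.2 + 4/2 = 5.2 m.
Total vertical stress at mid-clay: σ_v = 18.3×3.2 + 16.5×2 = 91.56 kPa.
Pore pressure: u = 9.81×(5.2 − 0) = 51.012 kPa.
Initial effective stress: σ'_0 = σ_v − u = 91.56 − 51.012 = 40.548 kPa.
Stress increase at mid-clay by the 2:1 spreading method:
Δσ = qBL/((B+z)(L+z)) = 236×3.7×3.7/((3.7+5.2)(3.7+5.2)) = 40.788 kPa
Final effective stress: σ'_f = σ'_0 + Δσ = 40.548 + 40.788 = 81.336 kPa.
Normally consolidated clay, so the full stress increment lies on the virgin compression line:
S_c = C_c·H/(1+e₀)·log₁₀(σ'_f/σ'_0) = 0.18×4/(1+0.76)×log₁₀(81.336/40.548)
    = 0.40909 × 0.30231 = 0.1237 m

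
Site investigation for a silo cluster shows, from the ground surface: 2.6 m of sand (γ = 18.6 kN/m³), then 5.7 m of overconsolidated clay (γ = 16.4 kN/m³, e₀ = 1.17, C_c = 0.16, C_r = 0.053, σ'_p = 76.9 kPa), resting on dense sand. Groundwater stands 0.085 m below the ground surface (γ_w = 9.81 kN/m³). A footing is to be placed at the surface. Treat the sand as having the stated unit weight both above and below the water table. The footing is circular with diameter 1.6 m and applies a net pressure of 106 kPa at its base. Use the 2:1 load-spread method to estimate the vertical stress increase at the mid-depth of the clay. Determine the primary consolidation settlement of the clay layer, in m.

S_c ≈ 0.00731 m

Mid-depth of clay below the ground surface: z = 2.6 + 5.7/2 = 5.45 m.
Total vertical stress at mid-clay: σ_v = 18.6×2.6 + 16.4×2.85 = 95.1 kPa.
Pore pressure: u = 9.81×(5.45 − 0.085) = 52.631 kPa.
Initial effective stress: σ'_0 = σ_v − u = 95.1 − 52.631 = 42.469 kPa.
Stress increase at mid-clay by the 2:1 spreading method:
Δσ ≈ qD²/(D+z)² = 106×1.6²/(1.6+5.45)² = 5.4597 kPa
Final effective stress: σ'_f = 42.469 + 5.4597 = 47.929 kPa.
σ'_f = 47.929 ≤ σ'_p = 76.9 kPa, so the clay remains overconsolidated and only the recompression index applies:
S_c = C_r·H/(1+e₀)·log₁₀(σ'_f/σ'_0) = 0.053×5.7/2.17×log₁₀(47.929/42.469)
    = 0.13922 × 0.052526 = 0.007312 m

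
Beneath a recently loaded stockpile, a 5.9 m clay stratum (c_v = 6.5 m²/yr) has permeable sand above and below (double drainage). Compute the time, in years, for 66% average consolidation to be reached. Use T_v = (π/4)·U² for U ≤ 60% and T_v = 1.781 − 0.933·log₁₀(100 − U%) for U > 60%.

Drainage path length: H_d = H/2 = 2.95 m (double drainage).
U > 60%: T_v = 1.781 − 0.933·log₁₀(100 − 66) = 0.35213.
t = T_v·H_d²/c_v = 0.35213×2.95²/6.5 = 0.4714 years.

t ≈ 0.471 years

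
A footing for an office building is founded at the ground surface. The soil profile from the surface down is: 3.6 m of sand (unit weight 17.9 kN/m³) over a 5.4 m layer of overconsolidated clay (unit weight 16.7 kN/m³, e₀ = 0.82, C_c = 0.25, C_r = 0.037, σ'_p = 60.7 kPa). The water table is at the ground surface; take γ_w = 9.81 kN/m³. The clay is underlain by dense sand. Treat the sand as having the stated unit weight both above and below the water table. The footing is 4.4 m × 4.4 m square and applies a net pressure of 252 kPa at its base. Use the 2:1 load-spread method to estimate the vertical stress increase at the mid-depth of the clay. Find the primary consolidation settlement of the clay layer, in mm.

Mid-depth of clay below the ground surface: z = 3.6 + 5.4/2 = 6.3 m.
Total vertical stress at mid-clay: σ_v = 17.9×3.6 + 16.7×2.7 = 109.53 kPa.
Pore pressure: u = 9.81×(6.3 − 0) = 61.803 kPa.
Initial effective stress: σ'_0 = σ_v − u = 109.53 − 61.803 = 47.727 kPa.
Stress increase at mid-clay by the 2:1 spreading method:
Δσ = qBL/((B+z)(L+z)) = 252×4.4×4.4/((4.4+6.3)(4.4+6.3)) = 42.613 kPa
Final effective stress: σ'_f = 47.727 + 42.613 = 90.34 kPa.
σ'_f = 90.34 > σ'_p = 60.7 kPa, so the stress path crosses the preconsolidation pressure — recompression up to σ'_p, then virgin compression beyond:
S_c = H/(1+e₀)·[C_r·log₁₀(σ'_p/σ'_0) + C_c·log₁₀(σ'_f/σ'_p)]
    = 5.4/1.82 × [0.037×log₁₀(60.7/47.727) + 0.25×log₁₀(90.34/60.7)]
    = 2.967 × [0.0038637 + 0.043173] = 0.1396 m

S_c ≈ 140 mm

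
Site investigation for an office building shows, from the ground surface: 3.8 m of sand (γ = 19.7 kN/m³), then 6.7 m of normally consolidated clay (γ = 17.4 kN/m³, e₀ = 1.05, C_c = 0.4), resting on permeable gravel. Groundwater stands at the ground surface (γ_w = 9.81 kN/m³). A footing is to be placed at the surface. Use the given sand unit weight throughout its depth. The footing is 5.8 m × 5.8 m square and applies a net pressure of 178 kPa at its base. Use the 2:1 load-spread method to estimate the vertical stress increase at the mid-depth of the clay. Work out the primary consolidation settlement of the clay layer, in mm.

S_c ≈ 255 mm

Mid-depth of clay below the ground surface: z = 3.8 + 6.7/2 = 7.15 m.
Total vertical stress at mid-clay: σ_v = 19.7×3.8 + 17.4×3.35 = 133.15 kPa.
Pore pressure: u = 9.81×(7.15 − 0) = 70.142 kPa.
Initial effective stress: σ'_0 = σ_v − u = 133.15 − 70.142 = 63.008 kPa.
Stress increase at mid-clay by the 2:1 spreading method:
Δσ = qBL/((B+z)(L+z)) = 178×5.8×5.8/((5.8+7.15)(5.8+7.15)) = 35.706 kPa
Final effective stress: σ'_f = σ'_0 + Δσ = 63.008 + 35.706 = 98.714 kPa.
Normally consolidated clay, so the full stress increment lies on the virgin compression line:
S_c = C_c·H/(1+e₀)·log₁₀(σ'_f/σ'_0) = 0.4×6.7/(1+1.05)×log₁₀(98.714/63.008)
    = 1.3073 × 0.19498 = 0.2549 m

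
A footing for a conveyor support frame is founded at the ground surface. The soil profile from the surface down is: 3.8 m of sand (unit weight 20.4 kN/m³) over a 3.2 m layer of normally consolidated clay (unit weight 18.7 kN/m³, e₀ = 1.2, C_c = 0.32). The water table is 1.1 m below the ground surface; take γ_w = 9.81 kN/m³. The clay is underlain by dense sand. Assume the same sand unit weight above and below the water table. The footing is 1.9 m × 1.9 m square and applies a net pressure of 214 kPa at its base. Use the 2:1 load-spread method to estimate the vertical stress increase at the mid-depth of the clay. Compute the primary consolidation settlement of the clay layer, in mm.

S_c ≈ 40.6 mm

Mid-depth of clay below the ground surface: z = 3.8 + 3.2/2 = 5.4 m.
Total vertical stress at mid-clay: σ_v = 20.4×3.8 + 18.7×1.6 = 107.44 kPa.
Pore pressure: u = 9.81×(5.4 − 1.1) = 42.183 kPa.
Initial effective stress: σ'_0 = σ_v − u = 107.44 − 42.183 = 65.257 kPa.
Stress increase at mid-clay by the 2:1 spreading method:
Δσ = qBL/((B+z)(L+z)) = 214×1.9×1.9/((1.9+5.4)(1.9+5.4)) = 14.497 kPa
Final effective stress: σ'_f = σ'_0 + Δσ = 65.257 + 14.497 = 79.754 kPa.
Normally consolidated clay, so the full stress increment lies on the virgin compression line:
S_c = C_c·H/(1+e₀)·log₁₀(σ'_f/σ'_0) = 0.32×3.2/(1+1.2)×log₁₀(79.754/65.257)
    = 0.46545 × 0.087125 = 0.04055 m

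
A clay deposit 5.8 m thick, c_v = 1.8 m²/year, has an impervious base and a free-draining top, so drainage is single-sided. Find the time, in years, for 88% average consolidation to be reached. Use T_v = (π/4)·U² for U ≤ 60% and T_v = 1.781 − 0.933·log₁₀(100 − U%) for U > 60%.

t ≈ 14.5 years

Drainage path length: H_d = H = 5.8 m (single drainage).
U > 60%: T_v = 1.781 − 0.933·log₁₀(100 − 88) = 0.77412.
t = T_v·H_d²/c_v = 0.77412×5.8²/1.8 = 14.47 years.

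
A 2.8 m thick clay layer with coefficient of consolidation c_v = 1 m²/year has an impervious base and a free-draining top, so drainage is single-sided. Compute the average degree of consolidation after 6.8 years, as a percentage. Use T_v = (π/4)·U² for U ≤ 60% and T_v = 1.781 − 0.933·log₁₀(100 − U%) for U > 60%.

U ≈ 90.5 %

Drainage path length: H_d = H = 2.8 m (single drainage).
T_v = c_v·t/H_d² = 1×6.8/2.8² = 0.86735.
T_v = 0.86735 corresponds to the U > 60% branch:
U = 1 − 10^((1.781 − T_v)/0.933)/100 = 0.9047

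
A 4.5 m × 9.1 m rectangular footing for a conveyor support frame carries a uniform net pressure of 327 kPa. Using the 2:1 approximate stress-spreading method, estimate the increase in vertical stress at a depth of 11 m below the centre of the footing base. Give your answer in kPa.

By the 2:1 method the load spreads at 1 horizontal : 2 vertical, so at depth z the loaded area has grown by z in each plan dimension:
Δσ = qBL/((B+z)(L+z)) = 327×4.5×9.1/((4.5+11)(9.1+11)) = 42.981 kPa

Δσ_z ≈ 43 kPa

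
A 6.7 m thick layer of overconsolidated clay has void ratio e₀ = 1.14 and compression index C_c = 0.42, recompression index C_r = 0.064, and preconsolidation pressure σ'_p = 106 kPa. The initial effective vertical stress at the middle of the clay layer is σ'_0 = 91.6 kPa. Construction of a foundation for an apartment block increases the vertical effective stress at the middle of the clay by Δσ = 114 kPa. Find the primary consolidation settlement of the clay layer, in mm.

Final effective stress: σ'_f = 91.6 + 114 = 205.6 kPa.
σ'_f = 205.6 > σ'_p = 106 kPa, so the stress path crosses the preconsolidation pressure — recompression up to σ'_p, then virgin compression beyond:
S_c = H/(1+e₀)·[C_r·log₁₀(σ'_p/σ'_0) + C_c·log₁₀(σ'_f/σ'_p)]
    = 6.7/2.14 × [0.064×log₁₀(106/91.6) + 0.42×log₁₀(205.6/106)]
    = 3.1308 × [0.0040583 + 0.12084] = 0.391 m

S_c ≈ 391 mm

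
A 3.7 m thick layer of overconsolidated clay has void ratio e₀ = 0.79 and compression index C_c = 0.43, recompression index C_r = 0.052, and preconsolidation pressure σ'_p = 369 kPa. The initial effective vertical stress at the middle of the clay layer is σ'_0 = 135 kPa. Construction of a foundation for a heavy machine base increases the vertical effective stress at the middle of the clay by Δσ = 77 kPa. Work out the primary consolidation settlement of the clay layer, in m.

Final effective stress: σ'_f = 135 + 77 = 212 kPa.
σ'_f = 212 ≤ σ'_p = 369 kPa, so the clay remains overconsolidated and only the recompression index applies:
S_c = C_r·H/(1+e₀)·log₁₀(σ'_f/σ'_0) = 0.052×3.7/1.79×log₁₀(212/135)
    = 0.10748 × 0.196 = 0.02107 m

S_c ≈ 0.0211 m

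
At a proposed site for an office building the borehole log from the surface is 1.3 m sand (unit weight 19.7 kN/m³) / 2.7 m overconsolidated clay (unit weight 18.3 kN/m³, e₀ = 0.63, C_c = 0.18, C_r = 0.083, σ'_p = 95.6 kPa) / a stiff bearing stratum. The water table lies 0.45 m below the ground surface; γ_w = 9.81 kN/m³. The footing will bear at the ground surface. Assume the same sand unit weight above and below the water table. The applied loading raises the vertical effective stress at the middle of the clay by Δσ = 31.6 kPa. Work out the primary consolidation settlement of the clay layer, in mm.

S_c ≈ 44.3 mm

Mid-depth of clay below the ground surface: z = 1.3 + 2.7/2 = 2.65 m.
Total vertical stress at mid-clay: σ_v = 19.7×1.3 + 18.3×1.35 = 50.315 kPa.
Pore pressure: u = 9.81×(2.65 − 0.45) = 21.582 kPa.
Initial effective stress: σ'_0 = σ_v − u = 50.315 − 21.582 = 28.733 kPa.
Final effective stress: σ'_f = 28.733 + 31.6 = 60.333 kPa.
σ'_f = 60.333 ≤ σ'_p = 95.6 kPa, so the clay remains overconsolidated and only the recompression index applies:
S_c = C_r·H/(1+e₀)·log₁₀(σ'_f/σ'_0) = 0.083×2.7/1.63×log₁₀(60.333/28.733)
    = 0.13748 × 0.32217 = 0.04429 m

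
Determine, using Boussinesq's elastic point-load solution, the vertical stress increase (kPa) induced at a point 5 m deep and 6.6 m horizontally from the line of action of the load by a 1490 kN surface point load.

Boussinesq vertical stress below a point load on an elastic half-space:
Δσ_z = 3P/(2πz²) · [1 + (r/z)²]^(−5/2)
r/z = 6.6/5 = 1.32; [1+(r/z)²]^(−5/2) = 0.080292.
Δσ_z = 3×1490/(2π×5²) × 0.080292 = 28.457 × 0.080292 = 2.285 kPa

Δσ_z ≈ 2.28 kPa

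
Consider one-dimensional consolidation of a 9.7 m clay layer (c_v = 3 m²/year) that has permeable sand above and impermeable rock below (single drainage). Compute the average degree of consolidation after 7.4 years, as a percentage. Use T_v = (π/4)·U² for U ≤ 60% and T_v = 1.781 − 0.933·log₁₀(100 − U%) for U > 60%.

U ≈ 54.8 %

Drainage path length: H_d = H = 9.7 m (single drainage).
T_v = c_v·t/H_d² = 3×7.4/9.7² = 0.23594.
T_v = 0.23594 corresponds to the U ≤ 60% branch:
U = √(4T_v/π) = 0.5481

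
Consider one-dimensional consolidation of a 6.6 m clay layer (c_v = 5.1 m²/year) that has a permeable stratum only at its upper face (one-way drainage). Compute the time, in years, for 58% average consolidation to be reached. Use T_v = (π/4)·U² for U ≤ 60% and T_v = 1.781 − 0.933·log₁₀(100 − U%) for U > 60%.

Drainage path length: H_d = H = 6.6 m (single drainage).
U ≤ 60%: T_v = (π/4)·U² = (π/4)×0.58² = 0.26421.
t = T_v·H_d²/c_v = 0.26421×6.6²/5.1 = 2.257 years.

t ≈ 2.26 years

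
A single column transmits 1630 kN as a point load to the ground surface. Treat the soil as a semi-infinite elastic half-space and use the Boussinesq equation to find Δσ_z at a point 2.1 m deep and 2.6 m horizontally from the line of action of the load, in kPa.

Boussinesq vertical stress below a point load on an elastic half-space:
Δσ_z = 3P/(2πz²) · [1 + (r/z)²]^(−5/2)
r/z = 2.6/2.1 = 1.2381; [1+(r/z)²]^(−5/2) = 0.097941.
Δσ_z = 3×1630/(2π×2.1²) × 0.097941 = 176.48 × 0.097941 = 17.28 kPa

Δσ_z ≈ 17.3 kPa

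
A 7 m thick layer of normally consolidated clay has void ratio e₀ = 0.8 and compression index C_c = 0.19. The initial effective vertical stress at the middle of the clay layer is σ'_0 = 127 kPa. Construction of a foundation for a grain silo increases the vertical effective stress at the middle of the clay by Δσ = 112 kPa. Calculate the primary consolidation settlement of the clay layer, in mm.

Final effective stress: σ'_f = σ'_0 + Δσ = 127 + 112 = 239 kPa.
Normally consolidated clay, so the full stress increment lies on the virgin compression line:
S_c = C_c·H/(1+e₀)·log₁₀(σ'_f/σ'_0) = 0.19×7/(1+0.8)×log₁₀(239/127)
    = 0.73889 × 0.27459 = 0.2029 m

S_c ≈ 203 mm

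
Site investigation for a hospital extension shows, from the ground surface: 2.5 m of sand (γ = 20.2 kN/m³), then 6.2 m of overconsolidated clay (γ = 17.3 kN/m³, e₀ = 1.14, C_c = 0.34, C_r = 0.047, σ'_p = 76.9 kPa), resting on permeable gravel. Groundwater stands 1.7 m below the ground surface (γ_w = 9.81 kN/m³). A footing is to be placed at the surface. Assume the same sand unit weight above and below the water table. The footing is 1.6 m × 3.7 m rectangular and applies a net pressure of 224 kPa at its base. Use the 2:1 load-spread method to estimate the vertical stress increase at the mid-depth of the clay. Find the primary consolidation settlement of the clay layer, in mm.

S_c ≈ 55.4 mm

Mid-depth of clay below the ground surface: z = 2.5 + 6.2/2 = 5.6 m.
Total vertical stress at mid-clay: σ_v = 20.2×2.5 + 17.3×3.1 = 104.13 kPa.
Pore pressure: u = 9.81×(5.6 − 1.7) = 38.259 kPa.
Initial effective stress: σ'_0 = σ_v − u = 104.13 − 38.259 = 65.871 kPa.
Stress increase at mid-clay by the 2:1 spreading method:
Δσ = qBL/((B+z)(L+z)) = 224×1.6×3.7/((1.6+5.6)(3.7+5.6)) = 19.804 kPa
Final effective stress: σ'_f = 65.871 + 19.804 = 85.675 kPa.
σ'_f = 85.675 > σ'_p = 76.9 kPa, so the stress path crosses the preconsolidation pressure — recompression up to σ'_p, then virgin compression beyond:
S_c = H/(1+e₀)·[C_r·log₁₀(σ'_p/σ'_0) + C_c·log₁₀(σ'_f/σ'_p)]
    = 6.2/2.14 × [0.047×log₁₀(76.9/65.871) + 0.34×log₁₀(85.675/76.9)]
    = 2.8972 × [0.0031599 + 0.015955] = 0.05538 m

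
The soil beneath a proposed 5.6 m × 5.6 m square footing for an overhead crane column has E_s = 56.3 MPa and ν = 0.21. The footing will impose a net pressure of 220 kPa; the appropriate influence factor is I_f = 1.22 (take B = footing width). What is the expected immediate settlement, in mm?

Immediate (elastic) settlement: S_e = q·B·(1−ν²)/E_s · I_f.
E_s = 56.3 MPa = 56300 kPa.
S_e = 220 × 5.6 × (1 − 0.21²) / 56300 × 1.22
    = 220 × 5.6 × 0.9559 / 56300 × 1.22
    = 0.02552 m = 25.52 mm

S_e ≈ 25.5 mm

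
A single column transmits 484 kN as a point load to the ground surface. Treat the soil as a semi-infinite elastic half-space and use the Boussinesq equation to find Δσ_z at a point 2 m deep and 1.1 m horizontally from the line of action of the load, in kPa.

Boussinesq vertical stress below a point load on an elastic half-space:
Δσ_z = 3P/(2πz²) · [1 + (r/z)²]^(−5/2)
r/z = 1.1/2 = 0.55; [1+(r/z)²]^(−5/2) = 0.51648.
Δσ_z = 3×484/(2π×2²) × 0.51648 = 57.773 × 0.51648 = 29.84 kPa

Δσ_z ≈ 29.8 kPa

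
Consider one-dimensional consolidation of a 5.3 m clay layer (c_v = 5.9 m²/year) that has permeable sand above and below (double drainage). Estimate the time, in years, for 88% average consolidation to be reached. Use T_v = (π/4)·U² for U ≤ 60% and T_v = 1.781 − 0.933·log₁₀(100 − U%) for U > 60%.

t ≈ 0.921 years

Drainage path length: H_d = H/2 = 2.65 m (double drainage).
U > 60%: T_v = 1.781 − 0.933·log₁₀(100 − 88) = 0.77412.
t = T_v·H_d²/c_v = 0.77412×2.65²/5.9 = 0.9214 years.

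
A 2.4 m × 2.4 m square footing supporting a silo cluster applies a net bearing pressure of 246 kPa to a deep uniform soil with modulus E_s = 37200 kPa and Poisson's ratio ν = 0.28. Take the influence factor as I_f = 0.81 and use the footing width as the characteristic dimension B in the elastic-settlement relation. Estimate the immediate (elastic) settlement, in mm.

Immediate (elastic) settlement: S_e = q·B·(1−ν²)/E_s · I_f.
S_e = 246 × 2.4 × (1 − 0.28²) / 37200 × 0.81
    = 246 × 2.4 × 0.9216 / 37200 × 0.81
    = 0.01185 m = 11.85 mm

S_e ≈ 11.8 mm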